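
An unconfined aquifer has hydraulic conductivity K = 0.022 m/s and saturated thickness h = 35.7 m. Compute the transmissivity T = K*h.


Transmissivity is defined as T = K * h.
T = 0.022 * 35.7
  = 0.7854 m^2/s.

0.7854


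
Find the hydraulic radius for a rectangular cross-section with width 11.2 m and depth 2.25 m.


For a rectangular section:
Flow area A = b * y = 11.2 * 2.25 = 25.2 m^2.
Wetted perimeter P = b + 2y = 11.2 + 2*2.25 = 15.7 m.
Hydraulic radius R = A/P = 25.2 / 15.7 = 1.6051 m.

1.6051


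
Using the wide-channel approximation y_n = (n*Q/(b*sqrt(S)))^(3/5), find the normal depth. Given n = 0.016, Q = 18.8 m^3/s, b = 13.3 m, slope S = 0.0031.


We use the wide-channel approximation y_n = (n*Q/(b*sqrt(S)))^(3/5).
sqrt(S) = sqrt(0.0031) = 0.055678.
Numerator: n*Q = 0.016 * 18.8 = 0.3008.
Denominator: b*sqrt(S) = 13.3 * 0.055678 = 0.740517.
arg = 0.4062.
y_n = 0.4062^(3/5) = 0.5824 m.

0.5824


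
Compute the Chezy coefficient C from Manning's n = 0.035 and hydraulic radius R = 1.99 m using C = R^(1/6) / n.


The Chezy coefficient relates to Manning's n through C = R^(1/6) / n.
R^(1/6) = 1.99^(1/6) = 1.121525.
C = 1.121525 / 0.035 = 32.04 m^(1/2)/s.

32.04


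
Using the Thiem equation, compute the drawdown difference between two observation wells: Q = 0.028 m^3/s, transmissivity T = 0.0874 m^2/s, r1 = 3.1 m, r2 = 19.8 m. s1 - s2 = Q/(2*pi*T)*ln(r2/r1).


Thiem equation: s1 - s2 = Q/(2*pi*T) * ln(r2/r1).
ln(r2/r1) = ln(19.8/3.1) = 1.8543.
Q/(2*pi*T) = 0.028 / (2*pi*0.0874) = 0.028 / 0.5492 = 0.051.
s1 - s2 = 0.051 * 1.8543 = 0.0945 m.

0.0945


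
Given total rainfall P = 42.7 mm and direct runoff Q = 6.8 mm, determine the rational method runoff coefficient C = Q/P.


The runoff coefficient C = runoff depth / rainfall depth.
C = 6.8 / 42.7
  = 0.1593.

0.1593


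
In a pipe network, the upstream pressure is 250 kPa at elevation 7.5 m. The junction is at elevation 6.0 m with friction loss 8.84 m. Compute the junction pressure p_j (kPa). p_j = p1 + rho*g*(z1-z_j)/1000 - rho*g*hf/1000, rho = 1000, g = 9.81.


Junction pressure: p_j = p1 + rho*g*(z1 - z_j)/1000 - rho*g*hf/1000.
Elevation term = 1000*9.81*(7.5 - 6.0)/1000 = 14.715 kPa.
Friction term = 1000*9.81*8.84/1000 = 86.72 kPa.
p_j = 250 + 14.715 - 86.72 = 177.99 kPa.

177.99


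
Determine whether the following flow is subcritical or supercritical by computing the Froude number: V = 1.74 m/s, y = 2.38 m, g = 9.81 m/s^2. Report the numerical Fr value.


The Froude number is defined as Fr = V / sqrt(g*y).
g*y = 9.81 * 2.38 = 23.3478.
sqrt(g*y) = sqrt(23.3478) = 4.832.
Fr = 1.74 / 4.832 = 0.3601.
Since Fr < 1, the flow is subcritical.

0.3601


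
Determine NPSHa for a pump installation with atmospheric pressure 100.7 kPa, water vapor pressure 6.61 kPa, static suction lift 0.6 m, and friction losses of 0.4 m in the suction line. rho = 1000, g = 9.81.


NPSHa = p_atm/(rho*g) - z_s - hf_s - p_vap/(rho*g).
p_atm/(rho*g) = 100.7*1000 / (1000*9.81) = 10.265 m.
p_vap/(rho*g) = 6.61*1000 / (1000*9.81) = 0.674 m.
NPSHa = 10.265 - 0.6 - 0.4 - 0.674
      = 8.59 m.

8.59


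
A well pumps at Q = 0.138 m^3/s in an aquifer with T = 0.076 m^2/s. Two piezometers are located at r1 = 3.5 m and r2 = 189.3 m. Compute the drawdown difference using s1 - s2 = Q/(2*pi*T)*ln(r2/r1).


Thiem equation: s1 - s2 = Q/(2*pi*T) * ln(r2/r1).
ln(r2/r1) = ln(189.3/3.5) = 3.9906.
Q/(2*pi*T) = 0.138 / (2*pi*0.076) = 0.138 / 0.4775 = 0.289.
s1 - s2 = 0.289 * 3.9906 = 1.1532 m.

1.1532


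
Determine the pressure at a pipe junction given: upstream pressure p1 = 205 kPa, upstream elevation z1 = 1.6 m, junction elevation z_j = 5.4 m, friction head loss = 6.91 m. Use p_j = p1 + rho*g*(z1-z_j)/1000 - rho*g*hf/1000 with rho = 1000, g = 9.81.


Junction pressure: p_j = p1 + rho*g*(z1 - z_j)/1000 - rho*g*hf/1000.
Elevation term = 1000*9.81*(1.6 - 5.4)/1000 = -37.278 kPa.
Friction term = 1000*9.81*6.91/1000 = 67.787 kPa.
p_j = 205 + -37.278 - 67.787 = 99.93 kPa.

99.93


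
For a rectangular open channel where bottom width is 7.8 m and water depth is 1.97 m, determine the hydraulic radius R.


For a rectangular section:
Flow area A = b * y = 7.8 * 1.97 = 15.37 m^2.
Wetted perimeter P = b + 2y = 7.8 + 2*1.97 = 11.74 m.
Hydraulic radius R = A/P = 15.37 / 11.74 = 1.3089 m.

1.3089


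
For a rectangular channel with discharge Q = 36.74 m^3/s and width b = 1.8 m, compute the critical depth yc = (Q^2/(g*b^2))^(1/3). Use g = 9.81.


Using yc = (Q^2 / (g * b^2))^(1/3):
Q^2 = 36.74^2 = 1349.83.
g * b^2 = 9.81 * 1.8^2 = 9.81 * 3.24 = 31.78.
Q^2 / (g*b^2) = 1349.83 / 31.78 = 42.4742.
yc = 42.4742^(1/3) = 3.4889 m.

3.4889


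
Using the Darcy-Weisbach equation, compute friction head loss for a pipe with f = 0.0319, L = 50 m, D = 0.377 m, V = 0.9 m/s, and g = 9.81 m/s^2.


Darcy-Weisbach equation: h_f = f * (L/D) * V^2/(2g).
f * L/D = 0.0319 * 50/0.377 = 4.2308.
V^2/(2g) = 0.9^2 / (2*9.81) = 0.81 / 19.62 = 0.0413 m.
h_f = 4.2308 * 0.0413 = 0.175 m.

0.175


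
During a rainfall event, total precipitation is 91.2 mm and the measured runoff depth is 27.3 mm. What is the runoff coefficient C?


The runoff coefficient C = runoff depth / rainfall depth.
C = 27.3 / 91.2
  = 0.2993.

0.2993


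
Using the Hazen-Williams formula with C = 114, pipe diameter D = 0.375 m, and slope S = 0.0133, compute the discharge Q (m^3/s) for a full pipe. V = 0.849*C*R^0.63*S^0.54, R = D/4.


For a full circular pipe, R = D/4 = 0.375/4 = 0.0938 m.
V = 0.849 * 114 * 0.0938^0.63 * 0.0133^0.54
  = 0.849 * 114 * 0.225083 * 0.097024
  = 2.1137 m/s.
Pipe area A = pi*D^2/4 = pi*0.375^2/4 = 0.1104 m^2.
Q = A * V = 0.1104 * 2.1137 = 0.2334 m^3/s.

0.2334


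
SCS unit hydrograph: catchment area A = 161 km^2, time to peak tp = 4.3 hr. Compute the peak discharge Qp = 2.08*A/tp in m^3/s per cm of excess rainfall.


SCS formula: Qp = 2.08 * A / tp.
Qp = 2.08 * 161 / 4.3
   = 334.88 / 4.3
   = 77.88 m^3/s per cm.

77.88


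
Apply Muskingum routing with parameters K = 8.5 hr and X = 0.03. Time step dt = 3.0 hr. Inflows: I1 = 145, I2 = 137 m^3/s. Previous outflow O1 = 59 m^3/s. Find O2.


Muskingum coefficients:
denom = 2*K*(1-X) + dt = 2*8.5*(1-0.03) + 3.0 = 19.49.
C0 = (dt - 2*K*X)/denom = (3.0 - 2*8.5*0.03)/19.49 = 0.1278.
C1 = (dt + 2*K*X)/denom = (3.0 + 2*8.5*0.03)/19.49 = 0.1801.
C2 = (2*K*(1-X) - dt)/denom = 0.6921.
O2 = C0*I2 + C1*I1 + C2*O1
   = 0.1278*137 + 0.1801*145 + 0.6921*59
   = 84.45 m^3/s.

84.45


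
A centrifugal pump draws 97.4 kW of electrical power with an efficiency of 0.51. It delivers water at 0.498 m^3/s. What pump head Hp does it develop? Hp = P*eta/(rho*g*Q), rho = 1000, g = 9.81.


Pump head formula: Hp = P * eta / (rho * g * Q).
Numerator: P * eta = 97.4 * 1000 * 0.51 = 49674.0 W.
Denominator: rho * g * Q = 1000 * 9.81 * 0.498 = 4885.38.
Hp = 49674.0 / 4885.38 = 10.17 m.

10.17


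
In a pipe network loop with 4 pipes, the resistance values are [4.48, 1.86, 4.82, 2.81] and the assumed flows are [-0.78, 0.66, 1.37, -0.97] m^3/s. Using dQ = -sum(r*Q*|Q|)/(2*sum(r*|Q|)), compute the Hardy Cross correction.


Numerator terms (r*Q*|Q|): 4.48*-0.78*|-0.78| = -2.7256; 1.86*0.66*|0.66| = 0.8102; 4.82*1.37*|1.37| = 9.0467; 2.81*-0.97*|-0.97| = -2.6439.
Sum of numerator = 4.4873.
Denominator terms (r*|Q|): 4.48*|-0.78| = 3.4944; 1.86*|0.66| = 1.2276; 4.82*|1.37| = 6.6034; 2.81*|-0.97| = 2.7257.
2 * sum of denominator = 2 * 14.0511 = 28.1022.
dQ = -4.4873 / 28.1022 = -0.1597 m^3/s.

-0.1597


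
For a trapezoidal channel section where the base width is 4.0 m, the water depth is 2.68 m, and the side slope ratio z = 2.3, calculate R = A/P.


For a trapezoidal section with side slope z:
A = (b + z*y)*y = (4.0 + 2.3*2.68)*2.68 = 27.24 m^2.
P = b + 2*y*sqrt(1 + z^2) = 4.0 + 2*2.68*sqrt(1 + 2.3^2) = 17.443 m.
R = A/P = 27.24 / 17.443 = 1.5616 m.

1.5616


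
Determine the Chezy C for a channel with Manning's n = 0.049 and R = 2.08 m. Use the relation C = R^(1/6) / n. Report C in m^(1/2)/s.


The Chezy coefficient relates to Manning's n through C = R^(1/6) / n.
R^(1/6) = 2.08^(1/6) = 1.129823.
C = 1.129823 / 0.049 = 23.06 m^(1/2)/s.

23.06


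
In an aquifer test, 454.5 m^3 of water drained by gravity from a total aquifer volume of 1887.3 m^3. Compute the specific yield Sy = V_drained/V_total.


Specific yield Sy = Volume drained / Total volume.
Sy = 454.5 / 1887.3
   = 0.2408.

0.2408


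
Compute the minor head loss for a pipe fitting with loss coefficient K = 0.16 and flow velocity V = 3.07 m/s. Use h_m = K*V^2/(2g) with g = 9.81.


Minor loss formula: h_m = K * V^2/(2g).
V^2 = 3.07^2 = 9.4249.
V^2/(2g) = 9.4249 / 19.62 = 0.4804 m.
h_m = 0.16 * 0.4804 = 0.0769 m.

0.0769


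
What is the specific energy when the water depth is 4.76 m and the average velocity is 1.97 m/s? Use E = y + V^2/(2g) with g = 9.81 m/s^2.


Specific energy E = y + V^2/(2g).
Velocity head = V^2/(2g) = 1.97^2 / (2*9.81) = 3.8809 / 19.62 = 0.1978 m.
E = 4.76 + 0.1978 = 4.9578 m.

4.9578


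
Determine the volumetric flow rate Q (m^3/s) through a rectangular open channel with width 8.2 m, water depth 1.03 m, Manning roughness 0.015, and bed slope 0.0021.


For a rectangular channel, the cross-sectional area A = b * y = 8.2 * 1.03 = 8.45 m^2.
The wetted perimeter P = b + 2y = 8.2 + 2*1.03 = 10.26 m.
Hydraulic radius R = A/P = 8.45/10.26 = 0.8232 m.
Velocity V = (1/n)*R^(2/3)*S^(1/2) = (1/0.015)*0.8232^(2/3)*0.0021^(1/2) = 2.6834 m/s.
Discharge Q = A * V = 8.45 * 2.6834 = 22.664 m^3/s.

22.664


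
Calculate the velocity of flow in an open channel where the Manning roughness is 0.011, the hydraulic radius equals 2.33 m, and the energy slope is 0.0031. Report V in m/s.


Manning's equation gives V = (1/n) * R^(2/3) * S^(1/2).
First, compute R^(2/3) = 2.33^(2/3) = 1.7575.
Next, S^(1/2) = 0.0031^(1/2) = 0.055678.
Then 1/n = 1/0.011 = 90.91.
V = 90.91 * 1.7575 * 0.055678 = 8.8959 m/s.

8.8959


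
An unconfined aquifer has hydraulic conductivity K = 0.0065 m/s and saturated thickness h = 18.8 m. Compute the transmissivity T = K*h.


Transmissivity is defined as T = K * h.
T = 0.0065 * 18.8
  = 0.1222 m^2/s.

0.1222


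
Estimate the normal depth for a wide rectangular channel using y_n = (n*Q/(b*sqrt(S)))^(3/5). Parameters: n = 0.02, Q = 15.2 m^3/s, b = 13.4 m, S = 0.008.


We use the wide-channel approximation y_n = (n*Q/(b*sqrt(S)))^(3/5).
sqrt(S) = sqrt(0.008) = 0.089443.
Numerator: n*Q = 0.02 * 15.2 = 0.304.
Denominator: b*sqrt(S) = 13.4 * 0.089443 = 1.198536.
arg = 0.2536.
y_n = 0.2536^(3/5) = 0.4391 m.

0.4391


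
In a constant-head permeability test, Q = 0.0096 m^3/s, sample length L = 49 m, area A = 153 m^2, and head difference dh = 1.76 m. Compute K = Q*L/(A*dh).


From K = Q*L / (A*dh):
Numerator: Q*L = 0.0096 * 49 = 0.4704.
Denominator: A*dh = 153 * 1.76 = 269.28.
K = 0.4704 / 269.28 = 0.001747 m/s.

0.001747


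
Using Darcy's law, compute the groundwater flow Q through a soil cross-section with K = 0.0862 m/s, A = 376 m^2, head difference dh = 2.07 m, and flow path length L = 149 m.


Darcy's law: Q = K * A * i, where i = dh/L.
Hydraulic gradient i = 2.07 / 149 = 0.013893.
Q = 0.0862 * 376 * 0.013893
  = 0.4503 m^3/s.

0.4503


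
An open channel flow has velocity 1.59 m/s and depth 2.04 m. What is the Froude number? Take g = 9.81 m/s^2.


The Froude number is defined as Fr = V / sqrt(g*y).
g*y = 9.81 * 2.04 = 20.0124.
sqrt(g*y) = sqrt(20.0124) = 4.4735.
Fr = 1.59 / 4.4735 = 0.3554.

0.3554


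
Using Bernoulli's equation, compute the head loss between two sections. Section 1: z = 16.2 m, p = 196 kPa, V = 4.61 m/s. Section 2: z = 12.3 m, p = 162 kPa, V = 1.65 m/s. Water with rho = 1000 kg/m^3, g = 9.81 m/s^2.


Total head at each section: H = z + p/(rho*g) + V^2/(2g).
H1 = 16.2 + 196*1000/(1000*9.81) + 4.61^2/(2*9.81)
   = 16.2 + 19.98 + 1.0832
   = 37.263 m.
H2 = 12.3 + 162*1000/(1000*9.81) + 1.65^2/(2*9.81)
   = 12.3 + 16.514 + 0.1388
   = 28.953 m.
h_L = H1 - H2 = 37.263 - 28.953 = 8.31 m.

8.31


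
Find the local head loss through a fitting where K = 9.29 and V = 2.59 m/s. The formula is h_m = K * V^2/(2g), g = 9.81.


Minor loss formula: h_m = K * V^2/(2g).
V^2 = 2.59^2 = 6.7081.
V^2/(2g) = 6.7081 / 19.62 = 0.3419 m.
h_m = 9.29 * 0.3419 = 3.1763 m.

3.1763


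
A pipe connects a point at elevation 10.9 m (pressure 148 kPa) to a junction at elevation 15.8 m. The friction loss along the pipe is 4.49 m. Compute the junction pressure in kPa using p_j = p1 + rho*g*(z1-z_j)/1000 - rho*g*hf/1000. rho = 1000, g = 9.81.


Junction pressure: p_j = p1 + rho*g*(z1 - z_j)/1000 - rho*g*hf/1000.
Elevation term = 1000*9.81*(10.9 - 15.8)/1000 = -48.069 kPa.
Friction term = 1000*9.81*4.49/1000 = 44.047 kPa.
p_j = 148 + -48.069 - 44.047 = 55.88 kPa.

55.88


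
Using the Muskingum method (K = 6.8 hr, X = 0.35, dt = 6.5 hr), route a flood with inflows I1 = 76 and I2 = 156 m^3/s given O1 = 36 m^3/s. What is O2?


Muskingum coefficients:
denom = 2*K*(1-X) + dt = 2*6.8*(1-0.35) + 6.5 = 15.34.
C0 = (dt - 2*K*X)/denom = (6.5 - 2*6.8*0.35)/15.34 = 0.1134.
C1 = (dt + 2*K*X)/denom = (6.5 + 2*6.8*0.35)/15.34 = 0.734.
C2 = (2*K*(1-X) - dt)/denom = 0.1525.
O2 = C0*I2 + C1*I1 + C2*O1
   = 0.1134*156 + 0.734*76 + 0.1525*36
   = 78.97 m^3/s.

78.97


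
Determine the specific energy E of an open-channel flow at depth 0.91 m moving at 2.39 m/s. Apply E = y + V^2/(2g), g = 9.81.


Specific energy E = y + V^2/(2g).
Velocity head = V^2/(2g) = 2.39^2 / (2*9.81) = 5.7121 / 19.62 = 0.2911 m.
E = 0.91 + 0.2911 = 1.2011 m.

1.2011


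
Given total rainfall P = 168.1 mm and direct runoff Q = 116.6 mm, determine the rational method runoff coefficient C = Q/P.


The runoff coefficient C = runoff depth / rainfall depth.
C = 116.6 / 168.1
  = 0.6936.

0.6936


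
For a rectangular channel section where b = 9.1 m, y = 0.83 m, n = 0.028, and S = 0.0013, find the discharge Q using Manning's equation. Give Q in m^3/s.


For a rectangular channel, the cross-sectional area A = b * y = 9.1 * 0.83 = 7.55 m^2.
The wetted perimeter P = b + 2y = 9.1 + 2*0.83 = 10.76 m.
Hydraulic radius R = A/P = 7.55/10.76 = 0.702 m.
Velocity V = (1/n)*R^(2/3)*S^(1/2) = (1/0.028)*0.702^(2/3)*0.0013^(1/2) = 1.0171 m/s.
Discharge Q = A * V = 7.55 * 1.0171 = 7.682 m^3/s.

7.682


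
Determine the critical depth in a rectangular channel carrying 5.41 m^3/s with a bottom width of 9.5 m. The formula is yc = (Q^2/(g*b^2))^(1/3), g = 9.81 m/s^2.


Using yc = (Q^2 / (g * b^2))^(1/3):
Q^2 = 5.41^2 = 29.27.
g * b^2 = 9.81 * 9.5^2 = 9.81 * 90.25 = 885.35.
Q^2 / (g*b^2) = 29.27 / 885.35 = 0.0331.
yc = 0.0331^(1/3) = 0.3209 m.

0.3209


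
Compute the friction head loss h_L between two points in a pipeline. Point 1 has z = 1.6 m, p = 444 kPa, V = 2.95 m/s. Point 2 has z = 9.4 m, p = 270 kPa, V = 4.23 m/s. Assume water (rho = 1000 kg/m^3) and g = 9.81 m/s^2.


Total head at each section: H = z + p/(rho*g) + V^2/(2g).
H1 = 1.6 + 444*1000/(1000*9.81) + 2.95^2/(2*9.81)
   = 1.6 + 45.26 + 0.4436
   = 47.303 m.
H2 = 9.4 + 270*1000/(1000*9.81) + 4.23^2/(2*9.81)
   = 9.4 + 27.523 + 0.912
   = 37.835 m.
h_L = H1 - H2 = 47.303 - 37.835 = 9.469 m.

9.469


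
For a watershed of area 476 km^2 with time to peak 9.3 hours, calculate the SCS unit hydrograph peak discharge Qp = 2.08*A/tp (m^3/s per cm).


SCS formula: Qp = 2.08 * A / tp.
Qp = 2.08 * 476 / 9.3
   = 990.08 / 9.3
   = 106.46 m^3/s per cm.

106.46


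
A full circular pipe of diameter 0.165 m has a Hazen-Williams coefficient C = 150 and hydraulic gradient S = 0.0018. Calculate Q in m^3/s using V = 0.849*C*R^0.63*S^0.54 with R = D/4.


For a full circular pipe, R = D/4 = 0.165/4 = 0.0413 m.
V = 0.849 * 150 * 0.0413^0.63 * 0.0018^0.54
  = 0.849 * 150 * 0.134189 * 0.032949
  = 0.5631 m/s.
Pipe area A = pi*D^2/4 = pi*0.165^2/4 = 0.0214 m^2.
Q = A * V = 0.0214 * 0.5631 = 0.012 m^3/s.

0.012


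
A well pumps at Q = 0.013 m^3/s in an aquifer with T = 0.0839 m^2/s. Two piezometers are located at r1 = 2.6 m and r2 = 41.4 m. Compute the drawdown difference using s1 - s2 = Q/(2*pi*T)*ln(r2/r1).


Thiem equation: s1 - s2 = Q/(2*pi*T) * ln(r2/r1).
ln(r2/r1) = ln(41.4/2.6) = 2.7678.
Q/(2*pi*T) = 0.013 / (2*pi*0.0839) = 0.013 / 0.5272 = 0.0247.
s1 - s2 = 0.0247 * 2.7678 = 0.0683 m.

0.0683


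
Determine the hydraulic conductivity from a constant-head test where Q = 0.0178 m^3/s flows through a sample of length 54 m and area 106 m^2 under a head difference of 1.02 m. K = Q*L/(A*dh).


From K = Q*L / (A*dh):
Numerator: Q*L = 0.0178 * 54 = 0.9612.
Denominator: A*dh = 106 * 1.02 = 108.12.
K = 0.9612 / 108.12 = 0.00889 m/s.

0.00889


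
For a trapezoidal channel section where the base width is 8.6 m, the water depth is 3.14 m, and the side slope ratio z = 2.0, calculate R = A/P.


For a trapezoidal section with side slope z:
A = (b + z*y)*y = (8.6 + 2.0*3.14)*3.14 = 46.723 m^2.
P = b + 2*y*sqrt(1 + z^2) = 8.6 + 2*3.14*sqrt(1 + 2.0^2) = 22.643 m.
R = A/P = 46.723 / 22.643 = 2.0635 m.

2.0635


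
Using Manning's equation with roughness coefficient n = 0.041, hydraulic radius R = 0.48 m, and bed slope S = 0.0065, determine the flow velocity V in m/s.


Manning's equation gives V = (1/n) * R^(2/3) * S^(1/2).
First, compute R^(2/3) = 0.48^(2/3) = 0.613.
Next, S^(1/2) = 0.0065^(1/2) = 0.080623.
Then 1/n = 1/0.041 = 24.39.
V = 24.39 * 0.613 * 0.080623 = 1.2055 m/s.

1.2055


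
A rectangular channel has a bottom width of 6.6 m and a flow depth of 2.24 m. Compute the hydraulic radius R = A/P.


For a rectangular section:
Flow area A = b * y = 6.6 * 2.24 = 14.78 m^2.
Wetted perimeter P = b + 2y = 6.6 + 2*2.24 = 11.08 m.
Hydraulic radius R = A/P = 14.78 / 11.08 = 1.3343 m.

1.3343


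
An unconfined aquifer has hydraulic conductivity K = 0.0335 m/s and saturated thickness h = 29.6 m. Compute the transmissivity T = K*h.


Transmissivity is defined as T = K * h.
T = 0.0335 * 29.6
  = 0.9916 m^2/s.

0.9916


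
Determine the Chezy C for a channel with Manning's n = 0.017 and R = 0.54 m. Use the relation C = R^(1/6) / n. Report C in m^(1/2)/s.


The Chezy coefficient relates to Manning's n through C = R^(1/6) / n.
R^(1/6) = 0.54^(1/6) = 0.9024.
C = 0.9024 / 0.017 = 53.08 m^(1/2)/s.

53.08


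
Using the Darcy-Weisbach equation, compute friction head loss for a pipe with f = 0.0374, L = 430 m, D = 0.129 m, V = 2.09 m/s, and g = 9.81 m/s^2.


Darcy-Weisbach equation: h_f = f * (L/D) * V^2/(2g).
f * L/D = 0.0374 * 430/0.129 = 124.6667.
V^2/(2g) = 2.09^2 / (2*9.81) = 4.3681 / 19.62 = 0.2226 m.
h_f = 124.6667 * 0.2226 = 27.755 m.

27.755


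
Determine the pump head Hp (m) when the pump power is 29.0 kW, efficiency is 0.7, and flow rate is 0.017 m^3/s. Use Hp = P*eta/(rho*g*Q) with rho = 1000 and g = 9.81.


Pump head formula: Hp = P * eta / (rho * g * Q).
Numerator: P * eta = 29.0 * 1000 * 0.7 = 20300.0 W.
Denominator: rho * g * Q = 1000 * 9.81 * 0.017 = 166.77.
Hp = 20300.0 / 166.77 = 121.72 m.

121.72


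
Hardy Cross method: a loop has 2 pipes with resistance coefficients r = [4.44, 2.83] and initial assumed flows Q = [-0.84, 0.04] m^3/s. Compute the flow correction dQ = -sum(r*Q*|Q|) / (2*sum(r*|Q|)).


Numerator terms (r*Q*|Q|): 4.44*-0.84*|-0.84| = -3.1329; 2.83*0.04*|0.04| = 0.0045.
Sum of numerator = -3.1283.
Denominator terms (r*|Q|): 4.44*|-0.84| = 3.7296; 2.83*|0.04| = 0.1132.
2 * sum of denominator = 2 * 3.8428 = 7.6856.
dQ = --3.1283 / 7.6856 = 0.407 m^3/s.

0.407


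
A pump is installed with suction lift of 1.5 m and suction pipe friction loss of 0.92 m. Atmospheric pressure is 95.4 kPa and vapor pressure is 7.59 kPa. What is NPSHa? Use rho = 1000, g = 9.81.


NPSHa = p_atm/(rho*g) - z_s - hf_s - p_vap/(rho*g).
p_atm/(rho*g) = 95.4*1000 / (1000*9.81) = 9.725 m.
p_vap/(rho*g) = 7.59*1000 / (1000*9.81) = 0.774 m.
NPSHa = 9.725 - 1.5 - 0.92 - 0.774
      = 6.53 m.

6.53


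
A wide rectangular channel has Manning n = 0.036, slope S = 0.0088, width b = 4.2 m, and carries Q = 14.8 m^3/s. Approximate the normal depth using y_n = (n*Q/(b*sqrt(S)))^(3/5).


We use the wide-channel approximation y_n = (n*Q/(b*sqrt(S)))^(3/5).
sqrt(S) = sqrt(0.0088) = 0.093808.
Numerator: n*Q = 0.036 * 14.8 = 0.5328.
Denominator: b*sqrt(S) = 4.2 * 0.093808 = 0.393994.
arg = 1.3523.
y_n = 1.3523^(3/5) = 1.1985 m.

1.1985


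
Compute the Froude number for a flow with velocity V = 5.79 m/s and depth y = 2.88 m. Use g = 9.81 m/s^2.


The Froude number is defined as Fr = V / sqrt(g*y).
g*y = 9.81 * 2.88 = 28.2528.
sqrt(g*y) = sqrt(28.2528) = 5.3153.
Fr = 5.79 / 5.3153 = 1.0893.

1.0893


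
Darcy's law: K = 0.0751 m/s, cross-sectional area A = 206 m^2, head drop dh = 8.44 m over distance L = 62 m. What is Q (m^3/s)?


Darcy's law: Q = K * A * i, where i = dh/L.
Hydraulic gradient i = 8.44 / 62 = 0.136129.
Q = 0.0751 * 206 * 0.136129
  = 2.106 m^3/s.

2.106


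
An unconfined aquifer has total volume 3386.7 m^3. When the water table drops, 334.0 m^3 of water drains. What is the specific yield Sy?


Specific yield Sy = Volume drained / Total volume.
Sy = 334.0 / 3386.7
   = 0.0986.

0.0986


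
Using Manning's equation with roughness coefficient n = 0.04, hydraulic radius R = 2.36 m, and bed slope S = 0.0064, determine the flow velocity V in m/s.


Manning's equation gives V = (1/n) * R^(2/3) * S^(1/2).
First, compute R^(2/3) = 2.36^(2/3) = 1.7726.
Next, S^(1/2) = 0.0064^(1/2) = 0.08.
Then 1/n = 1/0.04 = 25.0.
V = 25.0 * 1.7726 * 0.08 = 3.5452 m/s.

3.5452


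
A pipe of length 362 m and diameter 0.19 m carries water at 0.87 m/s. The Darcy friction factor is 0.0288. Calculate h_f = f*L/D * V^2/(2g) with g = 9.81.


Darcy-Weisbach equation: h_f = f * (L/D) * V^2/(2g).
f * L/D = 0.0288 * 362/0.19 = 54.8716.
V^2/(2g) = 0.87^2 / (2*9.81) = 0.7569 / 19.62 = 0.0386 m.
h_f = 54.8716 * 0.0386 = 2.117 m.

2.117


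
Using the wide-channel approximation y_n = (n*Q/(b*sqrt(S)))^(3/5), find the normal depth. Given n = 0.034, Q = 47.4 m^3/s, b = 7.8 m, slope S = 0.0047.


We use the wide-channel approximation y_n = (n*Q/(b*sqrt(S)))^(3/5).
sqrt(S) = sqrt(0.0047) = 0.068557.
Numerator: n*Q = 0.034 * 47.4 = 1.6116.
Denominator: b*sqrt(S) = 7.8 * 0.068557 = 0.534745.
arg = 3.0138.
y_n = 3.0138^(3/5) = 1.9385 m.

1.9385


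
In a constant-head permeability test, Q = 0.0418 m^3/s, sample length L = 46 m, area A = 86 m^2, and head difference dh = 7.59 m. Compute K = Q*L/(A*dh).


From K = Q*L / (A*dh):
Numerator: Q*L = 0.0418 * 46 = 1.9228.
Denominator: A*dh = 86 * 7.59 = 652.74.
K = 1.9228 / 652.74 = 0.002946 m/s.

0.002946


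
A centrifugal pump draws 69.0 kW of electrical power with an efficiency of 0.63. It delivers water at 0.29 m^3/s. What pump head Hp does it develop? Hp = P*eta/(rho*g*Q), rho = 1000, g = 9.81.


Pump head formula: Hp = P * eta / (rho * g * Q).
Numerator: P * eta = 69.0 * 1000 * 0.63 = 43470.0 W.
Denominator: rho * g * Q = 1000 * 9.81 * 0.29 = 2844.9.
Hp = 43470.0 / 2844.9 = 15.28 m.

15.28


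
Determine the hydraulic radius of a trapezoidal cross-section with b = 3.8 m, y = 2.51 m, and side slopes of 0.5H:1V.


For a trapezoidal section with side slope z:
A = (b + z*y)*y = (3.8 + 0.5*2.51)*2.51 = 12.688 m^2.
P = b + 2*y*sqrt(1 + z^2) = 3.8 + 2*2.51*sqrt(1 + 0.5^2) = 9.413 m.
R = A/P = 12.688 / 9.413 = 1.348 m.

1.348


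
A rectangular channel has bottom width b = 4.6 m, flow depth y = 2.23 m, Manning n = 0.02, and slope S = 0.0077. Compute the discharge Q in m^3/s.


For a rectangular channel, the cross-sectional area A = b * y = 4.6 * 2.23 = 10.26 m^2.
The wetted perimeter P = b + 2y = 4.6 + 2*2.23 = 9.06 m.
Hydraulic radius R = A/P = 10.26/9.06 = 1.1322 m.
Velocity V = (1/n)*R^(2/3)*S^(1/2) = (1/0.02)*1.1322^(2/3)*0.0077^(1/2) = 4.7662 m/s.
Discharge Q = A * V = 10.26 * 4.7662 = 48.892 m^3/s.

48.892


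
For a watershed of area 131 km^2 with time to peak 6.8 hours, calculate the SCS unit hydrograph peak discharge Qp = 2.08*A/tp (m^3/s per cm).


SCS formula: Qp = 2.08 * A / tp.
Qp = 2.08 * 131 / 6.8
   = 272.48 / 6.8
   = 40.07 m^3/s per cm.

40.07


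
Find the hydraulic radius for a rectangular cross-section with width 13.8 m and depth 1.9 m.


For a rectangular section:
Flow area A = b * y = 13.8 * 1.9 = 26.22 m^2.
Wetted perimeter P = b + 2y = 13.8 + 2*1.9 = 17.6 m.
Hydraulic radius R = A/P = 26.22 / 17.6 = 1.4898 m.

1.4898


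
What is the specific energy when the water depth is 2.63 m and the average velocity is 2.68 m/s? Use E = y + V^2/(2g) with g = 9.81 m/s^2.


Specific energy E = y + V^2/(2g).
Velocity head = V^2/(2g) = 2.68^2 / (2*9.81) = 7.1824 / 19.62 = 0.3661 m.
E = 2.63 + 0.3661 = 2.9961 m.

2.9961


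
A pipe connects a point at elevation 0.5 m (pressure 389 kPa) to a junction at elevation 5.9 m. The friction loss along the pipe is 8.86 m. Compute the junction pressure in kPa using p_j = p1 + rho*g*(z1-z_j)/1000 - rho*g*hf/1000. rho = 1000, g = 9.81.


Junction pressure: p_j = p1 + rho*g*(z1 - z_j)/1000 - rho*g*hf/1000.
Elevation term = 1000*9.81*(0.5 - 5.9)/1000 = -52.974 kPa.
Friction term = 1000*9.81*8.86/1000 = 86.917 kPa.
p_j = 389 + -52.974 - 86.917 = 249.11 kPa.

249.11


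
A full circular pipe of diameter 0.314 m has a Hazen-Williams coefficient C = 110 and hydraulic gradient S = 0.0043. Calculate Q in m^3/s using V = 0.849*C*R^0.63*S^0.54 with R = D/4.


For a full circular pipe, R = D/4 = 0.314/4 = 0.0785 m.
V = 0.849 * 110 * 0.0785^0.63 * 0.0043^0.54
  = 0.849 * 110 * 0.201265 * 0.052732
  = 0.9912 m/s.
Pipe area A = pi*D^2/4 = pi*0.314^2/4 = 0.0774 m^2.
Q = A * V = 0.0774 * 0.9912 = 0.0768 m^3/s.

0.0768


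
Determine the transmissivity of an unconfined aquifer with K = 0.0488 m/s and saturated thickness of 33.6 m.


Transmissivity is defined as T = K * h.
T = 0.0488 * 33.6
  = 1.6397 m^2/s.

1.6397


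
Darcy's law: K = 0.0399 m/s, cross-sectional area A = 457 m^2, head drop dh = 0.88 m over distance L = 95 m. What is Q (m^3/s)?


Darcy's law: Q = K * A * i, where i = dh/L.
Hydraulic gradient i = 0.88 / 95 = 0.009263.
Q = 0.0399 * 457 * 0.009263
  = 0.1689 m^3/s.

0.1689


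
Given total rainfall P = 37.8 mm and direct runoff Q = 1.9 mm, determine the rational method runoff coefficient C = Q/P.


The runoff coefficient C = runoff depth / rainfall depth.
C = 1.9 / 37.8
  = 0.0503.

0.0503


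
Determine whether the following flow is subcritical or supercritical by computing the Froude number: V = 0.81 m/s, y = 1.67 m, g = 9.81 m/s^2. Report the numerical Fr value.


The Froude number is defined as Fr = V / sqrt(g*y).
g*y = 9.81 * 1.67 = 16.3827.
sqrt(g*y) = sqrt(16.3827) = 4.0476.
Fr = 0.81 / 4.0476 = 0.2001.
Since Fr < 1, the flow is subcritical.

0.2001


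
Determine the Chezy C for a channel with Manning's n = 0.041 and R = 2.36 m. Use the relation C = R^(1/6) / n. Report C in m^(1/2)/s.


The Chezy coefficient relates to Manning's n through C = R^(1/6) / n.
R^(1/6) = 2.36^(1/6) = 1.153857.
C = 1.153857 / 0.041 = 28.14 m^(1/2)/s.

28.14


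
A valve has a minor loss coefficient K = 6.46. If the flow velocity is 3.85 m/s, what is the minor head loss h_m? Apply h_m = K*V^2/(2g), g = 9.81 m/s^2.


Minor loss formula: h_m = K * V^2/(2g).
V^2 = 3.85^2 = 14.8225.
V^2/(2g) = 14.8225 / 19.62 = 0.7555 m.
h_m = 6.46 * 0.7555 = 4.8804 m.

4.8804


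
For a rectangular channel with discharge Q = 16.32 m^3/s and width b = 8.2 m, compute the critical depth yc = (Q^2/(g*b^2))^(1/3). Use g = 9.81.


Using yc = (Q^2 / (g * b^2))^(1/3):
Q^2 = 16.32^2 = 266.34.
g * b^2 = 9.81 * 8.2^2 = 9.81 * 67.24 = 659.62.
Q^2 / (g*b^2) = 266.34 / 659.62 = 0.4038.
yc = 0.4038^(1/3) = 0.7391 m.

0.7391


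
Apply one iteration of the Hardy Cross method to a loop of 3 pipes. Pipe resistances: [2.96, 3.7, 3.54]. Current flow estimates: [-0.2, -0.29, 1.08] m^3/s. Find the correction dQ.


Numerator terms (r*Q*|Q|): 2.96*-0.2*|-0.2| = -0.1184; 3.7*-0.29*|-0.29| = -0.3112; 3.54*1.08*|1.08| = 4.1291.
Sum of numerator = 3.6995.
Denominator terms (r*|Q|): 2.96*|-0.2| = 0.592; 3.7*|-0.29| = 1.073; 3.54*|1.08| = 3.8232.
2 * sum of denominator = 2 * 5.4882 = 10.9764.
dQ = -3.6995 / 10.9764 = -0.337 m^3/s.

-0.337


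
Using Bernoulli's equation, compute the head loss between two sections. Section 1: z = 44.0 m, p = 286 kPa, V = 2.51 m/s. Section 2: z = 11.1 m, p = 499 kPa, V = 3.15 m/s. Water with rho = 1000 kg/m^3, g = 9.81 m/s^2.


Total head at each section: H = z + p/(rho*g) + V^2/(2g).
H1 = 44.0 + 286*1000/(1000*9.81) + 2.51^2/(2*9.81)
   = 44.0 + 29.154 + 0.3211
   = 73.475 m.
H2 = 11.1 + 499*1000/(1000*9.81) + 3.15^2/(2*9.81)
   = 11.1 + 50.866 + 0.5057
   = 62.472 m.
h_L = H1 - H2 = 73.475 - 62.472 = 11.003 m.

11.003


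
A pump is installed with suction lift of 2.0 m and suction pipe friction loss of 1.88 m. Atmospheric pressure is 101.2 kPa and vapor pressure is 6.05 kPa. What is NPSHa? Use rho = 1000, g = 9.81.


NPSHa = p_atm/(rho*g) - z_s - hf_s - p_vap/(rho*g).
p_atm/(rho*g) = 101.2*1000 / (1000*9.81) = 10.316 m.
p_vap/(rho*g) = 6.05*1000 / (1000*9.81) = 0.617 m.
NPSHa = 10.316 - 2.0 - 1.88 - 0.617
      = 5.82 m.

5.82


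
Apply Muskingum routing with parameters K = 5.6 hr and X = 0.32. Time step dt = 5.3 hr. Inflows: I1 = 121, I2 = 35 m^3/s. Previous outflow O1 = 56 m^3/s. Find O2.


Muskingum coefficients:
denom = 2*K*(1-X) + dt = 2*5.6*(1-0.32) + 5.3 = 12.916.
C0 = (dt - 2*K*X)/denom = (5.3 - 2*5.6*0.32)/12.916 = 0.1329.
C1 = (dt + 2*K*X)/denom = (5.3 + 2*5.6*0.32)/12.916 = 0.6878.
C2 = (2*K*(1-X) - dt)/denom = 0.1793.
O2 = C0*I2 + C1*I1 + C2*O1
   = 0.1329*35 + 0.6878*121 + 0.1793*56
   = 97.92 m^3/s.

97.92


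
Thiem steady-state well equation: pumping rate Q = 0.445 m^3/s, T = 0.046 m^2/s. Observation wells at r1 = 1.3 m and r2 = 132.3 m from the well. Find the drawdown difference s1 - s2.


Thiem equation: s1 - s2 = Q/(2*pi*T) * ln(r2/r1).
ln(r2/r1) = ln(132.3/1.3) = 4.6227.
Q/(2*pi*T) = 0.445 / (2*pi*0.046) = 0.445 / 0.289 = 1.5397.
s1 - s2 = 1.5397 * 4.6227 = 7.1174 m.

7.1174


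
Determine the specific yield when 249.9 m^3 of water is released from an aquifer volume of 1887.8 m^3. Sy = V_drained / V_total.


Specific yield Sy = Volume drained / Total volume.
Sy = 249.9 / 1887.8
   = 0.1324.

0.1324


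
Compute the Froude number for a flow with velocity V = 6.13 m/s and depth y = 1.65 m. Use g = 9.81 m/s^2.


The Froude number is defined as Fr = V / sqrt(g*y).
g*y = 9.81 * 1.65 = 16.1865.
sqrt(g*y) = sqrt(16.1865) = 4.0232.
Fr = 6.13 / 4.0232 = 1.5236.

1.5236


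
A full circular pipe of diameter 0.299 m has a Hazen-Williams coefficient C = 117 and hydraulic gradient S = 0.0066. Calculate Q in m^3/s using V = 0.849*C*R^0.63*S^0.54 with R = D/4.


For a full circular pipe, R = D/4 = 0.299/4 = 0.0747 m.
V = 0.849 * 117 * 0.0747^0.63 * 0.0066^0.54
  = 0.849 * 117 * 0.195153 * 0.066459
  = 1.2883 m/s.
Pipe area A = pi*D^2/4 = pi*0.299^2/4 = 0.0702 m^2.
Q = A * V = 0.0702 * 1.2883 = 0.0905 m^3/s.

0.0905


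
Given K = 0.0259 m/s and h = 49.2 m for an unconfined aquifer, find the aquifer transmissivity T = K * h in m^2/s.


Transmissivity is defined as T = K * h.
T = 0.0259 * 49.2
  = 1.2743 m^2/s.

1.2743


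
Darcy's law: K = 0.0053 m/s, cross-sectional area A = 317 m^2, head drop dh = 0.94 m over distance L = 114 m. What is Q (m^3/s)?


Darcy's law: Q = K * A * i, where i = dh/L.
Hydraulic gradient i = 0.94 / 114 = 0.008246.
Q = 0.0053 * 317 * 0.008246
  = 0.0139 m^3/s.

0.0139


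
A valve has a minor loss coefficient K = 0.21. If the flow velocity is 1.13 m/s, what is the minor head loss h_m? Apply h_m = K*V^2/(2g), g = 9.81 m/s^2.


Minor loss formula: h_m = K * V^2/(2g).
V^2 = 1.13^2 = 1.2769.
V^2/(2g) = 1.2769 / 19.62 = 0.0651 m.
h_m = 0.21 * 0.0651 = 0.0137 m.

0.0137


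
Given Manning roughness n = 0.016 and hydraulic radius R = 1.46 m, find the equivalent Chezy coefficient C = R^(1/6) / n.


The Chezy coefficient relates to Manning's n through C = R^(1/6) / n.
R^(1/6) = 1.46^(1/6) = 1.065104.
C = 1.065104 / 0.016 = 66.57 m^(1/2)/s.

66.57


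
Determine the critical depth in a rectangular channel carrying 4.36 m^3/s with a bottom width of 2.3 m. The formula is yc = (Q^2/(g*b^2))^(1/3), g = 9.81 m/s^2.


Using yc = (Q^2 / (g * b^2))^(1/3):
Q^2 = 4.36^2 = 19.01.
g * b^2 = 9.81 * 2.3^2 = 9.81 * 5.29 = 51.89.
Q^2 / (g*b^2) = 19.01 / 51.89 = 0.3664.
yc = 0.3664^(1/3) = 0.7155 m.

0.7155


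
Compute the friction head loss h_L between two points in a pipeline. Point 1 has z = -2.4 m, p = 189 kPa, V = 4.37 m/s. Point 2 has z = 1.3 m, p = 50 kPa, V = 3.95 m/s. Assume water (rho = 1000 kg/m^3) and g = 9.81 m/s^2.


Total head at each section: H = z + p/(rho*g) + V^2/(2g).
H1 = -2.4 + 189*1000/(1000*9.81) + 4.37^2/(2*9.81)
   = -2.4 + 19.266 + 0.9733
   = 17.839 m.
H2 = 1.3 + 50*1000/(1000*9.81) + 3.95^2/(2*9.81)
   = 1.3 + 5.097 + 0.7952
   = 7.192 m.
h_L = H1 - H2 = 17.839 - 7.192 = 10.647 m.

10.647


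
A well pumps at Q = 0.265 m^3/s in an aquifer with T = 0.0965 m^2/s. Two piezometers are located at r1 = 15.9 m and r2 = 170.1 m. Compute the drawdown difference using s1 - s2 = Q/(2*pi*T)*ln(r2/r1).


Thiem equation: s1 - s2 = Q/(2*pi*T) * ln(r2/r1).
ln(r2/r1) = ln(170.1/15.9) = 2.3701.
Q/(2*pi*T) = 0.265 / (2*pi*0.0965) = 0.265 / 0.6063 = 0.4371.
s1 - s2 = 0.4371 * 2.3701 = 1.0359 m.

1.0359


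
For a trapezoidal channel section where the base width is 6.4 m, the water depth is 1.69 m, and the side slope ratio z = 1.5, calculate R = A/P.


For a trapezoidal section with side slope z:
A = (b + z*y)*y = (6.4 + 1.5*1.69)*1.69 = 15.1 m^2.
P = b + 2*y*sqrt(1 + z^2) = 6.4 + 2*1.69*sqrt(1 + 1.5^2) = 12.493 m.
R = A/P = 15.1 / 12.493 = 1.2087 m.

1.2087


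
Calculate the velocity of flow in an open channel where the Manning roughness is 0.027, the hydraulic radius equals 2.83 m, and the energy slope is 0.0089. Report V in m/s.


Manning's equation gives V = (1/n) * R^(2/3) * S^(1/2).
First, compute R^(2/3) = 2.83^(2/3) = 2.0007.
Next, S^(1/2) = 0.0089^(1/2) = 0.09434.
Then 1/n = 1/0.027 = 37.04.
V = 37.04 * 2.0007 * 0.09434 = 6.9907 m/s.

6.9907


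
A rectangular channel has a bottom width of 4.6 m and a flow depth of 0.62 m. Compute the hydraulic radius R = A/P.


For a rectangular section:
Flow area A = b * y = 4.6 * 0.62 = 2.85 m^2.
Wetted perimeter P = b + 2y = 4.6 + 2*0.62 = 5.84 m.
Hydraulic radius R = A/P = 2.85 / 5.84 = 0.4884 m.

0.4884


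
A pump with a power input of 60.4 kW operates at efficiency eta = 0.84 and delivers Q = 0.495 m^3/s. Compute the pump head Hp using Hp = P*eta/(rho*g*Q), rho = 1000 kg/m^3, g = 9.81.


Pump head formula: Hp = P * eta / (rho * g * Q).
Numerator: P * eta = 60.4 * 1000 * 0.84 = 50736.0 W.
Denominator: rho * g * Q = 1000 * 9.81 * 0.495 = 4855.95.
Hp = 50736.0 / 4855.95 = 10.45 m.

10.45


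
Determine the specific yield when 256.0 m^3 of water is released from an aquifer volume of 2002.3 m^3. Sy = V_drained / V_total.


Specific yield Sy = Volume drained / Total volume.
Sy = 256.0 / 2002.3
   = 0.1279.

0.1279


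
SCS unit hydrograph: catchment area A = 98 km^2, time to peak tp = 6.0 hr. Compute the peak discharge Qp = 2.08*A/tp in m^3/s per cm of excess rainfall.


SCS formula: Qp = 2.08 * A / tp.
Qp = 2.08 * 98 / 6.0
   = 203.84 / 6.0
   = 33.97 m^3/s per cm.

33.97


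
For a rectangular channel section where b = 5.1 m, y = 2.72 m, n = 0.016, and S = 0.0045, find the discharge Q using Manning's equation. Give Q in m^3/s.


For a rectangular channel, the cross-sectional area A = b * y = 5.1 * 2.72 = 13.87 m^2.
The wetted perimeter P = b + 2y = 5.1 + 2*2.72 = 10.54 m.
Hydraulic radius R = A/P = 13.87/10.54 = 1.3161 m.
Velocity V = (1/n)*R^(2/3)*S^(1/2) = (1/0.016)*1.3161^(2/3)*0.0045^(1/2) = 5.0352 m/s.
Discharge Q = A * V = 13.87 * 5.0352 = 69.849 m^3/s.

69.849


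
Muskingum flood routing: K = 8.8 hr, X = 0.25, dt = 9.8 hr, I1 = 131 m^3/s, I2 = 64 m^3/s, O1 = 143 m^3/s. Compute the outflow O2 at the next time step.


Muskingum coefficients:
denom = 2*K*(1-X) + dt = 2*8.8*(1-0.25) + 9.8 = 23.0.
C0 = (dt - 2*K*X)/denom = (9.8 - 2*8.8*0.25)/23.0 = 0.2348.
C1 = (dt + 2*K*X)/denom = (9.8 + 2*8.8*0.25)/23.0 = 0.6174.
C2 = (2*K*(1-X) - dt)/denom = 0.1478.
O2 = C0*I2 + C1*I1 + C2*O1
   = 0.2348*64 + 0.6174*131 + 0.1478*143
   = 117.04 m^3/s.

117.04


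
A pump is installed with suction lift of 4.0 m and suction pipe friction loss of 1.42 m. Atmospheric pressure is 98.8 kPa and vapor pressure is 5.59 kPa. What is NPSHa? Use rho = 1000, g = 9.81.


NPSHa = p_atm/(rho*g) - z_s - hf_s - p_vap/(rho*g).
p_atm/(rho*g) = 98.8*1000 / (1000*9.81) = 10.071 m.
p_vap/(rho*g) = 5.59*1000 / (1000*9.81) = 0.57 m.
NPSHa = 10.071 - 4.0 - 1.42 - 0.57
      = 4.08 m.

4.08


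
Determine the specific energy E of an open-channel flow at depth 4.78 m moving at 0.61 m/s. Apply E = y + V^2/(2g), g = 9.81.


Specific energy E = y + V^2/(2g).
Velocity head = V^2/(2g) = 0.61^2 / (2*9.81) = 0.3721 / 19.62 = 0.019 m.
E = 4.78 + 0.019 = 4.799 m.

4.799


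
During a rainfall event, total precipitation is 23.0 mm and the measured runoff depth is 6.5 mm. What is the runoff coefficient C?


The runoff coefficient C = runoff depth / rainfall depth.
C = 6.5 / 23.0
  = 0.2826.

0.2826


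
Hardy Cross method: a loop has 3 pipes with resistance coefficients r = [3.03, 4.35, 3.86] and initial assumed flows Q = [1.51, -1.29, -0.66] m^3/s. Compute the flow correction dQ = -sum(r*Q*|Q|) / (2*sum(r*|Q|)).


Numerator terms (r*Q*|Q|): 3.03*1.51*|1.51| = 6.9087; 4.35*-1.29*|-1.29| = -7.2388; 3.86*-0.66*|-0.66| = -1.6814.
Sum of numerator = -2.0115.
Denominator terms (r*|Q|): 3.03*|1.51| = 4.5753; 4.35*|-1.29| = 5.6115; 3.86*|-0.66| = 2.5476.
2 * sum of denominator = 2 * 12.7344 = 25.4688.
dQ = --2.0115 / 25.4688 = 0.079 m^3/s.

0.079


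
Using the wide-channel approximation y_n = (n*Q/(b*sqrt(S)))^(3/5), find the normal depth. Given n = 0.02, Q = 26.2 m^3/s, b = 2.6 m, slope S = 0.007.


We use the wide-channel approximation y_n = (n*Q/(b*sqrt(S)))^(3/5).
sqrt(S) = sqrt(0.007) = 0.083666.
Numerator: n*Q = 0.02 * 26.2 = 0.524.
Denominator: b*sqrt(S) = 2.6 * 0.083666 = 0.217532.
arg = 2.4088.
y_n = 2.4088^(3/5) = 1.6947 m.

1.6947


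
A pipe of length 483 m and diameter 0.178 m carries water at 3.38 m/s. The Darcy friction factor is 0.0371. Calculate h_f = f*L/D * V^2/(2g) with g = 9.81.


Darcy-Weisbach equation: h_f = f * (L/D) * V^2/(2g).
f * L/D = 0.0371 * 483/0.178 = 100.6702.
V^2/(2g) = 3.38^2 / (2*9.81) = 11.4244 / 19.62 = 0.5823 m.
h_f = 100.6702 * 0.5823 = 58.619 m.

58.619


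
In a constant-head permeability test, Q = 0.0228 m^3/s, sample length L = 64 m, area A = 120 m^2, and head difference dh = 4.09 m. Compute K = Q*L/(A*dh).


From K = Q*L / (A*dh):
Numerator: Q*L = 0.0228 * 64 = 1.4592.
Denominator: A*dh = 120 * 4.09 = 490.8.
K = 1.4592 / 490.8 = 0.002973 m/s.

0.002973


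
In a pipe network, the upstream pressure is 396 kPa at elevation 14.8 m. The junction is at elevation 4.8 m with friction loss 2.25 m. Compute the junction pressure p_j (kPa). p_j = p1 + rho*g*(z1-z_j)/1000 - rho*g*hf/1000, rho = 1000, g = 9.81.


Junction pressure: p_j = p1 + rho*g*(z1 - z_j)/1000 - rho*g*hf/1000.
Elevation term = 1000*9.81*(14.8 - 4.8)/1000 = 98.1 kPa.
Friction term = 1000*9.81*2.25/1000 = 22.073 kPa.
p_j = 396 + 98.1 - 22.073 = 472.03 kPa.

472.03


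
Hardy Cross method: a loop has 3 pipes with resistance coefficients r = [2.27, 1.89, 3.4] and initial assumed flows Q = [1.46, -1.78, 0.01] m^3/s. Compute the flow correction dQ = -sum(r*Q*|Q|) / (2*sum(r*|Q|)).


Numerator terms (r*Q*|Q|): 2.27*1.46*|1.46| = 4.8387; 1.89*-1.78*|-1.78| = -5.9883; 3.4*0.01*|0.01| = 0.0003.
Sum of numerator = -1.1492.
Denominator terms (r*|Q|): 2.27*|1.46| = 3.3142; 1.89*|-1.78| = 3.3642; 3.4*|0.01| = 0.034.
2 * sum of denominator = 2 * 6.7124 = 13.4248.
dQ = --1.1492 / 13.4248 = 0.0856 m^3/s.

0.0856


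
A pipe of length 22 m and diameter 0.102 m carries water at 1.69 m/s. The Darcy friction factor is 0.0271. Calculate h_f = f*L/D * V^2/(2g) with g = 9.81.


Darcy-Weisbach equation: h_f = f * (L/D) * V^2/(2g).
f * L/D = 0.0271 * 22/0.102 = 5.8451.
V^2/(2g) = 1.69^2 / (2*9.81) = 2.8561 / 19.62 = 0.1456 m.
h_f = 5.8451 * 0.1456 = 0.851 m.

0.851
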